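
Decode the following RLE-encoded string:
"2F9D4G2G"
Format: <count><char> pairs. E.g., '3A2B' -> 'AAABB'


Expanding each <count><char> pair:
  2F -> 'FF'
  9D -> 'DDDDDDDDD'
  4G -> 'GGGG'
  2G -> 'GG'

Decoded = FFDDDDDDDDDGGGGGG


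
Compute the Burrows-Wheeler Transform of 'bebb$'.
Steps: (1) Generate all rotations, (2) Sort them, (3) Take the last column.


Rotations (sorted):
  0: $bebb -> last char: b
  1: b$beb -> last char: b
  2: bb$be -> last char: e
  3: bebb$ -> last char: $
  4: ebb$b -> last char: b


BWT = bbe$b


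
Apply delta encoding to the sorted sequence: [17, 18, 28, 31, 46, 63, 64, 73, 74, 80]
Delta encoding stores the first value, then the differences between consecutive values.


First value: 17
Deltas:
  18 - 17 = 1
  28 - 18 = 10
  31 - 28 = 3
  46 - 31 = 15
  63 - 46 = 17
  64 - 63 = 1
  73 - 64 = 9
  74 - 73 = 1
  80 - 74 = 6


Delta encoded: [17, 1, 10, 3, 15, 17, 1, 9, 1, 6]


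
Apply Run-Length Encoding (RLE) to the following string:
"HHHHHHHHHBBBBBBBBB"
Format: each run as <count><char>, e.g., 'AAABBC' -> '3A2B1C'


Scanning runs left to right:
  i=0: run of 'H' x 9 -> '9H'
  i=9: run of 'B' x 9 -> '9B'

RLE = 9H9B


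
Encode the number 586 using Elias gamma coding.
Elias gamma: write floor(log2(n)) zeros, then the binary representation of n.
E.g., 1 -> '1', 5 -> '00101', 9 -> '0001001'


num_bits = floor(log2(586)) + 1 = 10
leading_zeros = num_bits - 1 = 9
binary(586) = 1001001010

Elias gamma(586) = '000000000' + '1001001010' = 0000000001001001010 (19 bits)


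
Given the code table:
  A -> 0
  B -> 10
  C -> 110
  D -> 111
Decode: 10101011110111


Decoding:
10 -> B
10 -> B
10 -> B
111 -> D
10 -> B
111 -> D


Result: BBBDBD


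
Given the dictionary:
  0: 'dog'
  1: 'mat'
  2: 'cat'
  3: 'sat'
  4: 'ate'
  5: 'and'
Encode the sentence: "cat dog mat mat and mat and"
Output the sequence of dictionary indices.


Look up each word in the dictionary:
  'cat' -> 2
  'dog' -> 0
  'mat' -> 1
  'mat' -> 1
  'and' -> 5
  'mat' -> 1
  'and' -> 5

Encoded: [2, 0, 1, 1, 5, 1, 5]


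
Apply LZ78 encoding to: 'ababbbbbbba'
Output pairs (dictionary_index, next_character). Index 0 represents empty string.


LZ78 encoding steps:
Dictionary: {0: ''}
Step 1: w='' (idx 0), next='a' -> output (0, 'a'), add 'a' as idx 1
Step 2: w='' (idx 0), next='b' -> output (0, 'b'), add 'b' as idx 2
Step 3: w='a' (idx 1), next='b' -> output (1, 'b'), add 'ab' as idx 3
Step 4: w='b' (idx 2), next='b' -> output (2, 'b'), add 'bb' as idx 4
Step 5: w='bb' (idx 4), next='b' -> output (4, 'b'), add 'bbb' as idx 5
Step 6: w='b' (idx 2), next='a' -> output (2, 'a'), add 'ba' as idx 6


Encoded: [(0, 'a'), (0, 'b'), (1, 'b'), (2, 'b'), (4, 'b'), (2, 'a')]


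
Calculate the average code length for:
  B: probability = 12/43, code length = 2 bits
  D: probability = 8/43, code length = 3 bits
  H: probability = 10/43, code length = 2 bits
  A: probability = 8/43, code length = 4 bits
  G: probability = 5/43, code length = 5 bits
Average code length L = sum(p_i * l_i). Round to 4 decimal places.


Weighted contributions p_i * l_i:
  B: (12/43) * 2 = 24/43
  D: (8/43) * 3 = 24/43
  H: (10/43) * 2 = 20/43
  A: (8/43) * 4 = 32/43
  G: (5/43) * 5 = 25/43
Sum = (24 + 24 + 20 + 32 + 25)/43 = 125/43

L = 125/43 = 2.9070 bits/symbol


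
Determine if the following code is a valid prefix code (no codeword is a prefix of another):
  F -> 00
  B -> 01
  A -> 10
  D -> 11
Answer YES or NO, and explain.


Checking each pair (does one codeword prefix another?):
  F='00' vs B='01': no prefix
  F='00' vs A='10': no prefix
  F='00' vs D='11': no prefix
  B='01' vs F='00': no prefix
  B='01' vs A='10': no prefix
  B='01' vs D='11': no prefix
  A='10' vs F='00': no prefix
  A='10' vs B='01': no prefix
  A='10' vs D='11': no prefix
  D='11' vs F='00': no prefix
  D='11' vs B='01': no prefix
  D='11' vs A='10': no prefix
No violation found over all pairs.

YES -- this is a valid prefix code. No codeword is a prefix of any other codeword.


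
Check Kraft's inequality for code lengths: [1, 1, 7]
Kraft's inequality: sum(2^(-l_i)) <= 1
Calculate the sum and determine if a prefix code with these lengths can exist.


Sum = 2^(-1) + 2^(-1) + 2^(-7)
    = 0.5 + 0.5 + 0.0078125
    = 129/128 = 1.0078125
Since 1.0078125 > 1, Kraft's inequality is NOT satisfied.
A prefix code with these lengths CANNOT exist.

Kraft sum = 1.0078125. Not satisfied.


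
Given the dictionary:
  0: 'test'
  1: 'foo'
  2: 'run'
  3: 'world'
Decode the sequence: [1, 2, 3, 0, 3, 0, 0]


Look up each index in the dictionary:
  1 -> 'foo'
  2 -> 'run'
  3 -> 'world'
  0 -> 'test'
  3 -> 'world'
  0 -> 'test'
  0 -> 'test'

Decoded: "foo run world test world test test"


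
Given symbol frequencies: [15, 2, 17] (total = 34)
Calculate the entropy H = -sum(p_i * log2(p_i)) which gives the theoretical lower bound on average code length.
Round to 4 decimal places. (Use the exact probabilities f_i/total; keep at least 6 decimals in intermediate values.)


Per-symbol terms -p_i * log2(p_i) with p_i = f_i/34:
  p = 15/34 = 0.441176: log2(p) = -1.180572, -p*log2(p) = 0.520841
  p = 2/34 = 0.058824: log2(p) = -4.087463, -p*log2(p) = 0.240439
  p = 17/34 = 0.500000: log2(p) = -1.000000, -p*log2(p) = 0.500000
H = 0.520841 + 0.240439 + 0.500000 = 1.261280

H = 1.2613 bits/symbol


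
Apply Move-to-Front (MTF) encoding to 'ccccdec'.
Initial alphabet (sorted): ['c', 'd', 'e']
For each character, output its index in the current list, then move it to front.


MTF encoding:
'c': index 0 in ['c', 'd', 'e'] -> ['c', 'd', 'e']
'c': index 0 in ['c', 'd', 'e'] -> ['c', 'd', 'e']
'c': index 0 in ['c', 'd', 'e'] -> ['c', 'd', 'e']
'c': index 0 in ['c', 'd', 'e'] -> ['c', 'd', 'e']
'd': index 1 in ['c', 'd', 'e'] -> ['d', 'c', 'e']
'e': index 2 in ['d', 'c', 'e'] -> ['e', 'd', 'c']
'c': index 2 in ['e', 'd', 'c'] -> ['c', 'e', 'd']


Output: [0, 0, 0, 0, 1, 2, 2]


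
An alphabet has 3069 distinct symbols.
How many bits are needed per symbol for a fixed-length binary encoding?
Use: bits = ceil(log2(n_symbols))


log2(3069) = 11.5836
Bracket: 2^11 = 2048 < 3069 <= 2^12 = 4096
So ceil(log2(3069)) = 12

bits = ceil(log2(3069)) = ceil(11.5836) = 12 bits


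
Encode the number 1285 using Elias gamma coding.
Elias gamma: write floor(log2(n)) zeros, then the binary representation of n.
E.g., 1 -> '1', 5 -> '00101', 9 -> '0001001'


num_bits = floor(log2(1285)) + 1 = 11
leading_zeros = num_bits - 1 = 10
binary(1285) = 10100000101

Elias gamma(1285) = '0000000000' + '10100000101' = 000000000010100000101 (21 bits)


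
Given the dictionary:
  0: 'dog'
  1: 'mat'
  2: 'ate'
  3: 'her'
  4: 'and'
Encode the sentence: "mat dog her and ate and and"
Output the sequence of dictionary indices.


Look up each word in the dictionary:
  'mat' -> 1
  'dog' -> 0
  'her' -> 3
  'and' -> 4
  'ate' -> 2
  'and' -> 4
  'and' -> 4

Encoded: [1, 0, 3, 4, 2, 4, 4]


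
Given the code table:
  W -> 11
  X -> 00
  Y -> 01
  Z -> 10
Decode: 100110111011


Decoding:
10 -> Z
01 -> Y
10 -> Z
11 -> W
10 -> Z
11 -> W


Result: ZYZWZW


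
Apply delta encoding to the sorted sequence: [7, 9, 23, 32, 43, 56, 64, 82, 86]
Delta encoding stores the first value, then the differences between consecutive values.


First value: 7
Deltas:
  9 - 7 = 2
  23 - 9 = 14
  32 - 23 = 9
  43 - 32 = 11
  56 - 43 = 13
  64 - 56 = 8
  82 - 64 = 18
  86 - 82 = 4


Delta encoded: [7, 2, 14, 9, 11, 13, 8, 18, 4]


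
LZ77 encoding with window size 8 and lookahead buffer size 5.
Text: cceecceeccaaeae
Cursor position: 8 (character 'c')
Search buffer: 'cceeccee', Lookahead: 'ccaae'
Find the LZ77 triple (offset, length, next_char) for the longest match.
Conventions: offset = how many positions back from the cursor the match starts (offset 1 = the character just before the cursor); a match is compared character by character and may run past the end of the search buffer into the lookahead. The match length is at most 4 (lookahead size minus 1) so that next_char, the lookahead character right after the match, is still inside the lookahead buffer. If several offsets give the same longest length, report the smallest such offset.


Try each offset into the search buffer:
  offset=1 (pos 7, char 'e'): match length 0
  offset=2 (pos 6, char 'e'): match length 0
  offset=3 (pos 5, char 'c'): match length 1
  offset=4 (pos 4, char 'c'): match length 2
  offset=5 (pos 3, char 'e'): match length 0
  offset=6 (pos 2, char 'e'): match length 0
  offset=7 (pos 1, char 'c'): match length 1
  offset=8 (pos 0, char 'c'): match length 2
Longest match has length 2, found at offsets 4, 8; take the smallest, offset 4.
next_char = character at position 8 + 2 = 10 -> 'a'

Best match: offset=4, length=2 (matching 'cc' starting at position 4)
LZ77 triple: (4, 2, 'a')


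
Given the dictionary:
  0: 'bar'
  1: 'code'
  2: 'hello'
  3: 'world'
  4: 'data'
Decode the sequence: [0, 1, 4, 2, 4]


Look up each index in the dictionary:
  0 -> 'bar'
  1 -> 'code'
  4 -> 'data'
  2 -> 'hello'
  4 -> 'data'

Decoded: "bar code data hello data"


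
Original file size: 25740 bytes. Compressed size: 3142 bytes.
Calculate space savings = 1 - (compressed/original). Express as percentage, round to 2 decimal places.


ratio = compressed/original = 3142/25740 = 0.122067
savings = 1 - ratio = 1 - 0.122067 = 0.877933
as a percentage: 0.877933 * 100 = 87.79%

Space savings = 1 - 3142/25740 = 87.79%


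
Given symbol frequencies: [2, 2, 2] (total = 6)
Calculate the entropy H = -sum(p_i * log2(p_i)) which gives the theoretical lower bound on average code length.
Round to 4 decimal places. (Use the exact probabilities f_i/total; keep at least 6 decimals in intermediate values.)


Per-symbol terms -p_i * log2(p_i) with p_i = f_i/6:
  p = 2/6 = 0.333333: log2(p) = -1.584963, -p*log2(p) = 0.528321
  p = 2/6 = 0.333333: log2(p) = -1.584963, -p*log2(p) = 0.528321
  p = 2/6 = 0.333333: log2(p) = -1.584963, -p*log2(p) = 0.528321
H = 0.528321 + 0.528321 + 0.528321 = 1.584963

H = 1.585 bits/symbol


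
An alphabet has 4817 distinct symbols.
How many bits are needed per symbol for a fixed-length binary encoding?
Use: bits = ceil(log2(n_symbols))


log2(4817) = 12.2339
Bracket: 2^12 = 4096 < 4817 <= 2^13 = 8192
So ceil(log2(4817)) = 13

bits = ceil(log2(4817)) = ceil(12.2339) = 13 bits


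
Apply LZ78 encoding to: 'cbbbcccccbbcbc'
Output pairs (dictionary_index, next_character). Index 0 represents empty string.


LZ78 encoding steps:
Dictionary: {0: ''}
Step 1: w='' (idx 0), next='c' -> output (0, 'c'), add 'c' as idx 1
Step 2: w='' (idx 0), next='b' -> output (0, 'b'), add 'b' as idx 2
Step 3: w='b' (idx 2), next='b' -> output (2, 'b'), add 'bb' as idx 3
Step 4: w='c' (idx 1), next='c' -> output (1, 'c'), add 'cc' as idx 4
Step 5: w='cc' (idx 4), next='c' -> output (4, 'c'), add 'ccc' as idx 5
Step 6: w='bb' (idx 3), next='c' -> output (3, 'c'), add 'bbc' as idx 6
Step 7: w='b' (idx 2), next='c' -> output (2, 'c'), add 'bc' as idx 7


Encoded: [(0, 'c'), (0, 'b'), (2, 'b'), (1, 'c'), (4, 'c'), (3, 'c'), (2, 'c')]


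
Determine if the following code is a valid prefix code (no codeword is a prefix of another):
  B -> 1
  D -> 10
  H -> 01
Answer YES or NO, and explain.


Checking each pair (does one codeword prefix another?):
  B='1' vs D='10': prefix -- VIOLATION

NO -- this is NOT a valid prefix code. B (1) is a prefix of D (10).


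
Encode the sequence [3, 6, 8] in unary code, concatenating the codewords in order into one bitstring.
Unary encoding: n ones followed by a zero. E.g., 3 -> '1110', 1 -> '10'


Encode each number as n ones followed by a terminating 0:
  3 -> 1110 (4 bits)
  6 -> 1111110 (7 bits)
  8 -> 111111110 (9 bits)
Total length = 4 + 7 + 9 = 20 bits.

Unary([3, 6, 8]) = 11101111110111111110 (20 bits)


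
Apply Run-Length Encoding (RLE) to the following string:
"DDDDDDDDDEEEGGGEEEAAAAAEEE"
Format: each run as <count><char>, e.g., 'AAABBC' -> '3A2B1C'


Scanning runs left to right:
  i=0: run of 'D' x 9 -> '9D'
  i=9: run of 'E' x 3 -> '3E'
  i=12: run of 'G' x 3 -> '3G'
  i=15: run of 'E' x 3 -> '3E'
  i=18: run of 'A' x 5 -> '5A'
  i=23: run of 'E' x 3 -> '3E'

RLE = 9D3E3G3E5A3E


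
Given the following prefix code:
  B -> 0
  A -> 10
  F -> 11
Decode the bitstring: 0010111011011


Decoding step by step:
Bits 0 -> B
Bits 0 -> B
Bits 10 -> A
Bits 11 -> F
Bits 10 -> A
Bits 11 -> F
Bits 0 -> B
Bits 11 -> F


Decoded message: BBAFAFBF


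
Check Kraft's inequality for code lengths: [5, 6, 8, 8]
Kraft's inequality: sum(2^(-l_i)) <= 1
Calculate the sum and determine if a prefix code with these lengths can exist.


Sum = 2^(-5) + 2^(-6) + 2^(-8) + 2^(-8)
    = 0.03125 + 0.015625 + 0.00390625 + 0.00390625
    = 14/256 = 0.0546875
Since 0.0546875 <= 1, Kraft's inequality IS satisfied.
A prefix code with these lengths CAN exist.

Kraft sum = 0.0546875. Satisfied.


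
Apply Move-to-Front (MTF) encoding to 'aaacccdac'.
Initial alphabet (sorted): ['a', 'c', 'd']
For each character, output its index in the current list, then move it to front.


MTF encoding:
'a': index 0 in ['a', 'c', 'd'] -> ['a', 'c', 'd']
'a': index 0 in ['a', 'c', 'd'] -> ['a', 'c', 'd']
'a': index 0 in ['a', 'c', 'd'] -> ['a', 'c', 'd']
'c': index 1 in ['a', 'c', 'd'] -> ['c', 'a', 'd']
'c': index 0 in ['c', 'a', 'd'] -> ['c', 'a', 'd']
'c': index 0 in ['c', 'a', 'd'] -> ['c', 'a', 'd']
'd': index 2 in ['c', 'a', 'd'] -> ['d', 'c', 'a']
'a': index 2 in ['d', 'c', 'a'] -> ['a', 'd', 'c']
'c': index 2 in ['a', 'd', 'c'] -> ['c', 'a', 'd']


Output: [0, 0, 0, 1, 0, 0, 2, 2, 2]


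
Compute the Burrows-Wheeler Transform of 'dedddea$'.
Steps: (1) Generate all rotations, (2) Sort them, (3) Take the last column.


Rotations (sorted):
  0: $dedddea -> last char: a
  1: a$deddde -> last char: e
  2: dddea$de -> last char: e
  3: ddea$ded -> last char: d
  4: dea$dedd -> last char: d
  5: dedddea$ -> last char: $
  6: ea$deddd -> last char: d
  7: edddea$d -> last char: d


BWT = aeedd$dd


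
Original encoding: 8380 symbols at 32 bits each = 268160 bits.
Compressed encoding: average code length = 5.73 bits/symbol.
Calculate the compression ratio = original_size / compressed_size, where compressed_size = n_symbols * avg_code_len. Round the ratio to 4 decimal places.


original_size = n_symbols * orig_bits = 8380 * 32 = 268160 bits
compressed_size = n_symbols * avg_code_len = 8380 * 5.73 = 48017.4 bits
ratio = original_size / compressed_size = 268160 / 48017.4 = 5.5846

Compression ratio = 5.5846


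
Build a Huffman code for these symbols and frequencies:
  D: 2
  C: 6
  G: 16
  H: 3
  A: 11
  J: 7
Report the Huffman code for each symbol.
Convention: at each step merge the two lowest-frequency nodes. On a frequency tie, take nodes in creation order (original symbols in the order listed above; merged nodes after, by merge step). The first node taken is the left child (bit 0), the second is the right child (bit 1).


Huffman tree construction:
Step 1: Merge D(2) + H(3) = 5
Step 2: Merge (D+H)(5) + C(6) = 11
Step 3: Merge J(7) + A(11) = 18
Step 4: Merge ((D+H)+C)(11) + G(16) = 27
Step 5: Merge (J+A)(18) + (((D+H)+C)+G)(27) = 45
Read each symbol's code off the tree from the root (left child = 0, right child = 1).

Codes:
  D: 1000 (length 4)
  C: 101 (length 3)
  G: 11 (length 2)
  H: 1001 (length 4)
  A: 01 (length 2)
  J: 00 (length 2)
Average code length: 106/45 = 2.3556 bits/symbol


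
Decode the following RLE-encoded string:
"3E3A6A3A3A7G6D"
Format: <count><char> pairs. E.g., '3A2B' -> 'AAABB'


Expanding each <count><char> pair:
  3E -> 'EEE'
  3A -> 'AAA'
  6A -> 'AAAAAA'
  3A -> 'AAA'
  3A -> 'AAA'
  7G -> 'GGGGGGG'
  6D -> 'DDDDDD'

Decoded = EEEAAAAAAAAAAAAAAAGGGGGGGDDDDDD


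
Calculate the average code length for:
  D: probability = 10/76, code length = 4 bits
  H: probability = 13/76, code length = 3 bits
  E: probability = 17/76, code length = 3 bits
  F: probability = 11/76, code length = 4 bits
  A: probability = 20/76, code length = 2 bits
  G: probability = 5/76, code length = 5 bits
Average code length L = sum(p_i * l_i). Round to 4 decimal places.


Weighted contributions p_i * l_i:
  D: (10/76) * 4 = 40/76
  H: (13/76) * 3 = 39/76
  E: (17/76) * 3 = 51/76
  F: (11/76) * 4 = 44/76
  A: (20/76) * 2 = 40/76
  G: (5/76) * 5 = 25/76
Sum = (40 + 39 + 51 + 44 + 40 + 25)/76 = 239/76

L = 239/76 = 3.1447 bits/symbol


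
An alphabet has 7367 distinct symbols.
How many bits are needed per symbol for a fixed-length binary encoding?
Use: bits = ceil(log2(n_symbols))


log2(7367) = 12.8469
Bracket: 2^12 = 4096 < 7367 <= 2^13 = 8192
So ceil(log2(7367)) = 13

bits = ceil(log2(7367)) = ceil(12.8469) = 13 bits


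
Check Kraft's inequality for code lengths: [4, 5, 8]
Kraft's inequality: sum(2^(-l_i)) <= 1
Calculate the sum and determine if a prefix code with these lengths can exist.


Sum = 2^(-4) + 2^(-5) + 2^(-8)
    = 0.0625 + 0.03125 + 0.00390625
    = 25/256 = 0.09765625
Since 0.09765625 <= 1, Kraft's inequality IS satisfied.
A prefix code with these lengths CAN exist.

Kraft sum = 0.09765625. Satisfied.


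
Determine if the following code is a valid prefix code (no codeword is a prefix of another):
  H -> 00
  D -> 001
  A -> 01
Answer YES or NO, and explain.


Checking each pair (does one codeword prefix another?):
  H='00' vs D='001': prefix -- VIOLATION

NO -- this is NOT a valid prefix code. H (00) is a prefix of D (001).


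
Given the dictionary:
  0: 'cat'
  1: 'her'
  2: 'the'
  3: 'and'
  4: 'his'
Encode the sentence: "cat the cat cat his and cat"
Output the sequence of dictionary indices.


Look up each word in the dictionary:
  'cat' -> 0
  'the' -> 2
  'cat' -> 0
  'cat' -> 0
  'his' -> 4
  'and' -> 3
  'cat' -> 0

Encoded: [0, 2, 0, 0, 4, 3, 0]


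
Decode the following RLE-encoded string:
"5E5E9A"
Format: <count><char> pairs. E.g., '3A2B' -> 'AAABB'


Expanding each <count><char> pair:
  5E -> 'EEEEE'
  5E -> 'EEEEE'
  9A -> 'AAAAAAAAA'

Decoded = EEEEEEEEEEAAAAAAAAA


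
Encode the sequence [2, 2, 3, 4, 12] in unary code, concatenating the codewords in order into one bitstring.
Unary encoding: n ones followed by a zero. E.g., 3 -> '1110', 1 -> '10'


Encode each number as n ones followed by a terminating 0:
  2 -> 110 (3 bits)
  2 -> 110 (3 bits)
  3 -> 1110 (4 bits)
  4 -> 11110 (5 bits)
  12 -> 1111111111110 (13 bits)
Total length = 3 + 3 + 4 + 5 + 13 = 28 bits.

Unary([2, 2, 3, 4, 12]) = 1101101110111101111111111110 (28 bits)


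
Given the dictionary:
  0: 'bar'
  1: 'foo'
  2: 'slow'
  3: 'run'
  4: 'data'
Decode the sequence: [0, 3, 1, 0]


Look up each index in the dictionary:
  0 -> 'bar'
  3 -> 'run'
  1 -> 'foo'
  0 -> 'bar'

Decoded: "bar run foo bar"


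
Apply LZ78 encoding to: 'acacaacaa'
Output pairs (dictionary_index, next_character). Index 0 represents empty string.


LZ78 encoding steps:
Dictionary: {0: ''}
Step 1: w='' (idx 0), next='a' -> output (0, 'a'), add 'a' as idx 1
Step 2: w='' (idx 0), next='c' -> output (0, 'c'), add 'c' as idx 2
Step 3: w='a' (idx 1), next='c' -> output (1, 'c'), add 'ac' as idx 3
Step 4: w='a' (idx 1), next='a' -> output (1, 'a'), add 'aa' as idx 4
Step 5: w='c' (idx 2), next='a' -> output (2, 'a'), add 'ca' as idx 5
Step 6: w='a' (idx 1), end of input -> output (1, '')


Encoded: [(0, 'a'), (0, 'c'), (1, 'c'), (1, 'a'), (2, 'a'), (1, '')]


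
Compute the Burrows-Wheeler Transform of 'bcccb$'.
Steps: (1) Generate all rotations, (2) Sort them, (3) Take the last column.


Rotations (sorted):
  0: $bcccb -> last char: b
  1: b$bccc -> last char: c
  2: bcccb$ -> last char: $
  3: cb$bcc -> last char: c
  4: ccb$bc -> last char: c
  5: cccb$b -> last char: b


BWT = bc$ccb


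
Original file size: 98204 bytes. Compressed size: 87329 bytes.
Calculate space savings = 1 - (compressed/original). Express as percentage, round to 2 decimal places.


ratio = compressed/original = 87329/98204 = 0.889261
savings = 1 - ratio = 1 - 0.889261 = 0.110739
as a percentage: 0.110739 * 100 = 11.07%

Space savings = 1 - 87329/98204 = 11.07%


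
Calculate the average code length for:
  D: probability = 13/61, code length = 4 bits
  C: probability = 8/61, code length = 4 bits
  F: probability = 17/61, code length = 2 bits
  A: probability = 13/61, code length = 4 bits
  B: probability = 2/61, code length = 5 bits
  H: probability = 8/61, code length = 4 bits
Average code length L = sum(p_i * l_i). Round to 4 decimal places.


Weighted contributions p_i * l_i:
  D: (13/61) * 4 = 52/61
  C: (8/61) * 4 = 32/61
  F: (17/61) * 2 = 34/61
  A: (13/61) * 4 = 52/61
  B: (2/61) * 5 = 10/61
  H: (8/61) * 4 = 32/61
Sum = (52 + 32 + 34 + 52 + 10 + 32)/61 = 212/61

L = 212/61 = 3.4754 bits/symbol


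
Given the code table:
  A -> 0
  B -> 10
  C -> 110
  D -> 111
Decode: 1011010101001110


Decoding:
10 -> B
110 -> C
10 -> B
10 -> B
10 -> B
0 -> A
111 -> D
0 -> A


Result: BCBBBADA


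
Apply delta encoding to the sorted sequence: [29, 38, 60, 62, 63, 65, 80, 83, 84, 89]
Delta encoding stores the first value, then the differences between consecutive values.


First value: 29
Deltas:
  38 - 29 = 9
  60 - 38 = 22
  62 - 60 = 2
  63 - 62 = 1
  65 - 63 = 2
  80 - 65 = 15
  83 - 80 = 3
  84 - 83 = 1
  89 - 84 = 5


Delta encoded: [29, 9, 22, 2, 1, 2, 15, 3, 1, 5]


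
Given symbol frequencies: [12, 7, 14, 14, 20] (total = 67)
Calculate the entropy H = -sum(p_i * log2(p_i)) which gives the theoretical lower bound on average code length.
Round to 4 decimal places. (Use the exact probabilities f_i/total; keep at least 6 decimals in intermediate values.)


Per-symbol terms -p_i * log2(p_i) with p_i = f_i/67:
  p = 12/67 = 0.179104: log2(p) = -2.481127, -p*log2(p) = 0.444381
  p = 7/67 = 0.104478: log2(p) = -3.258734, -p*log2(p) = 0.340465
  p = 14/67 = 0.208955: log2(p) = -2.258734, -p*log2(p) = 0.471974
  p = 14/67 = 0.208955: log2(p) = -2.258734, -p*log2(p) = 0.471974
  p = 20/67 = 0.298507: log2(p) = -1.744161, -p*log2(p) = 0.520645
H = 0.444381 + 0.340465 + 0.471974 + 0.471974 + 0.520645 = 2.249439

H = 2.2494 bits/symbol


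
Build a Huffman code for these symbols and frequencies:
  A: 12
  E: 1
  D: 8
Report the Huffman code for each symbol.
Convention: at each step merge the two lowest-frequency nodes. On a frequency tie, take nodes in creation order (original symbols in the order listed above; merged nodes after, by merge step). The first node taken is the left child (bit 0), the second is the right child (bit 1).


Huffman tree construction:
Step 1: Merge E(1) + D(8) = 9
Step 2: Merge (E+D)(9) + A(12) = 21
Read each symbol's code off the tree from the root (left child = 0, right child = 1).

Codes:
  A: 1 (length 1)
  E: 00 (length 2)
  D: 01 (length 2)
Average code length: 30/21 = 1.4286 bits/symbol


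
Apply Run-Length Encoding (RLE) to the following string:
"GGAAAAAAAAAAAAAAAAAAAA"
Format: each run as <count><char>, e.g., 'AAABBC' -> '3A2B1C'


Scanning runs left to right:
  i=0: run of 'G' x 2 -> '2G'
  i=2: run of 'A' x 20 -> '20A'

RLE = 2G20A


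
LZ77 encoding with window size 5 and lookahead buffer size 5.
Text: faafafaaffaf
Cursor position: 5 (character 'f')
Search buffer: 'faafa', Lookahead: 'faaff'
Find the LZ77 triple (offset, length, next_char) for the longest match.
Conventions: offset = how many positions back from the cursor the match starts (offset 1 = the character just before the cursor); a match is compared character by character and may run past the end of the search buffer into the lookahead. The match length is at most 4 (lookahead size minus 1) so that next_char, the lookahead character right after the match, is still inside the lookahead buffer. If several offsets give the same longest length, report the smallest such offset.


Try each offset into the search buffer:
  offset=1 (pos 4, char 'a'): match length 0
  offset=2 (pos 3, char 'f'): match length 2
  offset=3 (pos 2, char 'a'): match length 0
  offset=4 (pos 1, char 'a'): match length 0
  offset=5 (pos 0, char 'f'): match length 4
Longest match has length 4 at offset 5.
next_char = character at position 5 + 4 = 9 -> 'f'

Best match: offset=5, length=4 (matching 'faaf' starting at position 0)
LZ77 triple: (5, 4, 'f')


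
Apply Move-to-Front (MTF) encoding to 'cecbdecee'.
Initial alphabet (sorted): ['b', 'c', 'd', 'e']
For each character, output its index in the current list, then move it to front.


MTF encoding:
'c': index 1 in ['b', 'c', 'd', 'e'] -> ['c', 'b', 'd', 'e']
'e': index 3 in ['c', 'b', 'd', 'e'] -> ['e', 'c', 'b', 'd']
'c': index 1 in ['e', 'c', 'b', 'd'] -> ['c', 'e', 'b', 'd']
'b': index 2 in ['c', 'e', 'b', 'd'] -> ['b', 'c', 'e', 'd']
'd': index 3 in ['b', 'c', 'e', 'd'] -> ['d', 'b', 'c', 'e']
'e': index 3 in ['d', 'b', 'c', 'e'] -> ['e', 'd', 'b', 'c']
'c': index 3 in ['e', 'd', 'b', 'c'] -> ['c', 'e', 'd', 'b']
'e': index 1 in ['c', 'e', 'd', 'b'] -> ['e', 'c', 'd', 'b']
'e': index 0 in ['e', 'c', 'd', 'b'] -> ['e', 'c', 'd', 'b']


Output: [1, 3, 1, 2, 3, 3, 3, 1, 0]


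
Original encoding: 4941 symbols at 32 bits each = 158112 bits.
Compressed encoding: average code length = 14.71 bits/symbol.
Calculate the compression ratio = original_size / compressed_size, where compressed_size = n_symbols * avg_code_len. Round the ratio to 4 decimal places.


original_size = n_symbols * orig_bits = 4941 * 32 = 158112 bits
compressed_size = n_symbols * avg_code_len = 4941 * 14.71 = 72682.11 bits
ratio = original_size / compressed_size = 158112 / 72682.11 = 2.1754

Compression ratio = 2.1754


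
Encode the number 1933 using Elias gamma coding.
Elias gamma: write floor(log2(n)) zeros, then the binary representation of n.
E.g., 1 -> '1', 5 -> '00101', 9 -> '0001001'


num_bits = floor(log2(1933)) + 1 = 11
leading_zeros = num_bits - 1 = 10
binary(1933) = 11110001101

Elias gamma(1933) = '0000000000' + '11110001101' = 000000000011110001101 (21 bits)


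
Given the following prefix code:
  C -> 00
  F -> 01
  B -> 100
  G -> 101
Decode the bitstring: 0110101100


Decoding step by step:
Bits 01 -> F
Bits 101 -> G
Bits 01 -> F
Bits 100 -> B


Decoded message: FGFB


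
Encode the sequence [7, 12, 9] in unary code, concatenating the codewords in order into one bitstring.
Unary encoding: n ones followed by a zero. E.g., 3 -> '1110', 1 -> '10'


Encode each number as n ones followed by a terminating 0:
  7 -> 11111110 (8 bits)
  12 -> 1111111111110 (13 bits)
  9 -> 1111111110 (10 bits)
Total length = 8 + 13 + 10 = 31 bits.

Unary([7, 12, 9]) = 1111111011111111111101111111110 (31 bits)


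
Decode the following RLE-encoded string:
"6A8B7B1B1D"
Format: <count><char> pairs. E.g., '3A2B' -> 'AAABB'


Expanding each <count><char> pair:
  6A -> 'AAAAAA'
  8B -> 'BBBBBBBB'
  7B -> 'BBBBBBB'
  1B -> 'B'
  1D -> 'D'

Decoded = AAAAAABBBBBBBBBBBBBBBBD


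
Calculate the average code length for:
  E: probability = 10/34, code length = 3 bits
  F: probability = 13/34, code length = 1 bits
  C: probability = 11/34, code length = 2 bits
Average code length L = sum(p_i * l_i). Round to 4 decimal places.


Weighted contributions p_i * l_i:
  E: (10/34) * 3 = 30/34
  F: (13/34) * 1 = 13/34
  C: (11/34) * 2 = 22/34
Sum = (30 + 13 + 22)/34 = 65/34

L = 65/34 = 1.9118 bits/symbol


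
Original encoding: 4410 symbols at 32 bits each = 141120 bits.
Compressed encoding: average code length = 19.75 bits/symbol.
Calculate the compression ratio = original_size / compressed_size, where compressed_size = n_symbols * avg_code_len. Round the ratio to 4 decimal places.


original_size = n_symbols * orig_bits = 4410 * 32 = 141120 bits
compressed_size = n_symbols * avg_code_len = 4410 * 19.75 = 87097.5 bits
ratio = original_size / compressed_size = 141120 / 87097.5 = 1.6203

Compression ratio = 1.6203


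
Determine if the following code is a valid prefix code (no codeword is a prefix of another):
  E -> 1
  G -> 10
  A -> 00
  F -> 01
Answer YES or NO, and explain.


Checking each pair (does one codeword prefix another?):
  E='1' vs G='10': prefix -- VIOLATION

NO -- this is NOT a valid prefix code. E (1) is a prefix of G (10).


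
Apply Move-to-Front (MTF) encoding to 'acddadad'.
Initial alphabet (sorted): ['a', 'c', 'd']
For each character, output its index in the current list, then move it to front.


MTF encoding:
'a': index 0 in ['a', 'c', 'd'] -> ['a', 'c', 'd']
'c': index 1 in ['a', 'c', 'd'] -> ['c', 'a', 'd']
'd': index 2 in ['c', 'a', 'd'] -> ['d', 'c', 'a']
'd': index 0 in ['d', 'c', 'a'] -> ['d', 'c', 'a']
'a': index 2 in ['d', 'c', 'a'] -> ['a', 'd', 'c']
'd': index 1 in ['a', 'd', 'c'] -> ['d', 'a', 'c']
'a': index 1 in ['d', 'a', 'c'] -> ['a', 'd', 'c']
'd': index 1 in ['a', 'd', 'c'] -> ['d', 'a', 'c']


Output: [0, 1, 2, 0, 2, 1, 1, 1]


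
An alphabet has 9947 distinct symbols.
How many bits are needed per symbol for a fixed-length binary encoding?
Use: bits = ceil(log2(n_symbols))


log2(9947) = 13.28
Bracket: 2^13 = 8192 < 9947 <= 2^14 = 16384
So ceil(log2(9947)) = 14

bits = ceil(log2(9947)) = ceil(13.28) = 14 bits


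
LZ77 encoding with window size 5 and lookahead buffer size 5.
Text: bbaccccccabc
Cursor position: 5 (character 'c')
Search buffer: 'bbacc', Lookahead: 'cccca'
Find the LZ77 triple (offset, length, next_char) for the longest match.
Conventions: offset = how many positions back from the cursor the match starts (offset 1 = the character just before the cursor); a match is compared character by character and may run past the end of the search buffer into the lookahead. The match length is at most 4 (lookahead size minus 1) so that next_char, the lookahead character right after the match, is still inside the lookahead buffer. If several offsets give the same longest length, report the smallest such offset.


Try each offset into the search buffer:
  offset=1 (pos 4, char 'c'): match length 4
  offset=2 (pos 3, char 'c'): match length 4
  offset=3 (pos 2, char 'a'): match length 0
  offset=4 (pos 1, char 'b'): match length 0
  offset=5 (pos 0, char 'b'): match length 0
Longest match has length 4, found at offsets 1, 2; take the smallest, offset 1.
next_char = character at position 5 + 4 = 9 -> 'a'

Best match: offset=1, length=4 (matching 'cccc' starting at position 4)
LZ77 triple: (1, 4, 'a')


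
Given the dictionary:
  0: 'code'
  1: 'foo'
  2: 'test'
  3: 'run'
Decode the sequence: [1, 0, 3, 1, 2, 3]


Look up each index in the dictionary:
  1 -> 'foo'
  0 -> 'code'
  3 -> 'run'
  1 -> 'foo'
  2 -> 'test'
  3 -> 'run'

Decoded: "foo code run foo test run"


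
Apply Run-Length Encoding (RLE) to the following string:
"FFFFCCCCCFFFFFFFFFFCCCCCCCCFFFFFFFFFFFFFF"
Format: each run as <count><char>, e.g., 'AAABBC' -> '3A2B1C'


Scanning runs left to right:
  i=0: run of 'F' x 4 -> '4F'
  i=4: run of 'C' x 5 -> '5C'
  i=9: run of 'F' x 10 -> '10F'
  i=19: run of 'C' x 8 -> '8C'
  i=27: run of 'F' x 14 -> '14F'

RLE = 4F5C10F8C14F


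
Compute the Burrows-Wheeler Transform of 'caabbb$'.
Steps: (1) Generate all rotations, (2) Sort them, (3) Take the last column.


Rotations (sorted):
  0: $caabbb -> last char: b
  1: aabbb$c -> last char: c
  2: abbb$ca -> last char: a
  3: b$caabb -> last char: b
  4: bb$caab -> last char: b
  5: bbb$caa -> last char: a
  6: caabbb$ -> last char: $


BWT = bcabba$


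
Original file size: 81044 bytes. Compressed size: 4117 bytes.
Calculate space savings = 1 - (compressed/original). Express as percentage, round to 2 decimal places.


ratio = compressed/original = 4117/81044 = 0.0508
savings = 1 - ratio = 1 - 0.0508 = 0.9492
as a percentage: 0.9492 * 100 = 94.92%

Space savings = 1 - 4117/81044 = 94.92%


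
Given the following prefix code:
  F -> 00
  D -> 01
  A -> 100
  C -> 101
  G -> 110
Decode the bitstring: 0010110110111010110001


Decoding step by step:
Bits 00 -> F
Bits 101 -> C
Bits 101 -> C
Bits 101 -> C
Bits 110 -> G
Bits 101 -> C
Bits 100 -> A
Bits 01 -> D


Decoded message: FCCCGCAD


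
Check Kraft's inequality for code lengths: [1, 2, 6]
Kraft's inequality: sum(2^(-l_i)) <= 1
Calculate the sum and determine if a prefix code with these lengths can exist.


Sum = 2^(-1) + 2^(-2) + 2^(-6)
    = 0.5 + 0.25 + 0.015625
    = 49/64 = 0.765625
Since 0.765625 <= 1, Kraft's inequality IS satisfied.
A prefix code with these lengths CAN exist.

Kraft sum = 0.765625. Satisfied.


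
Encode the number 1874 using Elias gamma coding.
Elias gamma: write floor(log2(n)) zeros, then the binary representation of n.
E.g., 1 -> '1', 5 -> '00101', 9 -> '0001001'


num_bits = floor(log2(1874)) + 1 = 11
leading_zeros = num_bits - 1 = 10
binary(1874) = 11101010010

Elias gamma(1874) = '0000000000' + '11101010010' = 000000000011101010010 (21 bits)


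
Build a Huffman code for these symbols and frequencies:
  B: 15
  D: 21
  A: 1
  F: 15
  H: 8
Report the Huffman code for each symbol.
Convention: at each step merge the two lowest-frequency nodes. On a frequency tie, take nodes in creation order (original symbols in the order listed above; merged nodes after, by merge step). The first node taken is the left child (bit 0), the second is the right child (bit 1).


Huffman tree construction:
Step 1: Merge A(1) + H(8) = 9
Step 2: Merge (A+H)(9) + B(15) = 24
Step 3: Merge F(15) + D(21) = 36
Step 4: Merge ((A+H)+B)(24) + (F+D)(36) = 60
Read each symbol's code off the tree from the root (left child = 0, right child = 1).

Codes:
  B: 01 (length 2)
  D: 11 (length 2)
  A: 000 (length 3)
  F: 10 (length 2)
  H: 001 (length 3)
Average code length: 129/60 = 2.1500 bits/symbol


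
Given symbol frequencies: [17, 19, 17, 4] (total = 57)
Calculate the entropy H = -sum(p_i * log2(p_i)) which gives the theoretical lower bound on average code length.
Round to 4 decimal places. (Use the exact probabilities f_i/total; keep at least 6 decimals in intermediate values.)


Per-symbol terms -p_i * log2(p_i) with p_i = f_i/57:
  p = 17/57 = 0.298246: log2(p) = -1.745427, -p*log2(p) = 0.520566
  p = 19/57 = 0.333333: log2(p) = -1.584963, -p*log2(p) = 0.528321
  p = 17/57 = 0.298246: log2(p) = -1.745427, -p*log2(p) = 0.520566
  p = 4/57 = 0.070175: log2(p) = -3.832890, -p*log2(p) = 0.268975
H = 0.520566 + 0.528321 + 0.520566 + 0.268975 = 1.838428

H = 1.8384 bits/symbol


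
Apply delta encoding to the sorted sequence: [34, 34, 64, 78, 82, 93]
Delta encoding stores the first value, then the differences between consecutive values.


First value: 34
Deltas:
  34 - 34 = 0
  64 - 34 = 30
  78 - 64 = 14
  82 - 78 = 4
  93 - 82 = 11


Delta encoded: [34, 0, 30, 14, 4, 11]


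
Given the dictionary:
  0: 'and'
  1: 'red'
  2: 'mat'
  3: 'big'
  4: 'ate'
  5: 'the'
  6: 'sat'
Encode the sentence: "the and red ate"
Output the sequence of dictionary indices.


Look up each word in the dictionary:
  'the' -> 5
  'and' -> 0
  'red' -> 1
  'ate' -> 4

Encoded: [5, 0, 1, 4]


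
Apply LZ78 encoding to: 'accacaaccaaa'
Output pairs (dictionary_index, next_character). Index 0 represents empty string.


LZ78 encoding steps:
Dictionary: {0: ''}
Step 1: w='' (idx 0), next='a' -> output (0, 'a'), add 'a' as idx 1
Step 2: w='' (idx 0), next='c' -> output (0, 'c'), add 'c' as idx 2
Step 3: w='c' (idx 2), next='a' -> output (2, 'a'), add 'ca' as idx 3
Step 4: w='ca' (idx 3), next='a' -> output (3, 'a'), add 'caa' as idx 4
Step 5: w='c' (idx 2), next='c' -> output (2, 'c'), add 'cc' as idx 5
Step 6: w='a' (idx 1), next='a' -> output (1, 'a'), add 'aa' as idx 6
Step 7: w='a' (idx 1), end of input -> output (1, '')


Encoded: [(0, 'a'), (0, 'c'), (2, 'a'), (3, 'a'), (2, 'c'), (1, 'a'), (1, '')]


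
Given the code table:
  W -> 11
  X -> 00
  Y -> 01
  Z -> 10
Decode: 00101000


Decoding:
00 -> X
10 -> Z
10 -> Z
00 -> X


Result: XZZX


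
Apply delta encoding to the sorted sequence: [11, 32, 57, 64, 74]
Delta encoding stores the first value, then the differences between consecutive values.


First value: 11
Deltas:
  32 - 11 = 21
  57 - 32 = 25
  64 - 57 = 7
  74 - 64 = 10


Delta encoded: [11, 21, 25, 7, 10]


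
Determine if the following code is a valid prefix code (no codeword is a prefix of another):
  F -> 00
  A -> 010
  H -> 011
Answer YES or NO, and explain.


Checking each pair (does one codeword prefix another?):
  F='00' vs A='010': no prefix
  F='00' vs H='011': no prefix
  A='010' vs F='00': no prefix
  A='010' vs H='011': no prefix
  H='011' vs F='00': no prefix
  H='011' vs A='010': no prefix
No violation found over all pairs.

YES -- this is a valid prefix code. No codeword is a prefix of any other codeword.


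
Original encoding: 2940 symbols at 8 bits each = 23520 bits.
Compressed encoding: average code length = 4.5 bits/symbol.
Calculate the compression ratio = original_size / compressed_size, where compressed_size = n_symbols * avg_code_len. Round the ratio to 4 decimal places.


original_size = n_symbols * orig_bits = 2940 * 8 = 23520 bits
compressed_size = n_symbols * avg_code_len = 2940 * 4.5 = 13230.0 bits
ratio = original_size / compressed_size = 23520 / 13230.0 = 1.7778

Compression ratio = 1.7778


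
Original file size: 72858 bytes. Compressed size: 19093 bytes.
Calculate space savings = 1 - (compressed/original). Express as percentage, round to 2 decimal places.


ratio = compressed/original = 19093/72858 = 0.262058
savings = 1 - ratio = 1 - 0.262058 = 0.737942
as a percentage: 0.737942 * 100 = 73.79%

Space savings = 1 - 19093/72858 = 73.79%


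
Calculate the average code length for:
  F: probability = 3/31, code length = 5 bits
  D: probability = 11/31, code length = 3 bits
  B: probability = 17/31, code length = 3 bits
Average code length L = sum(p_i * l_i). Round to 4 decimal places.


Weighted contributions p_i * l_i:
  F: (3/31) * 5 = 15/31
  D: (11/31) * 3 = 33/31
  B: (17/31) * 3 = 51/31
Sum = (15 + 33 + 51)/31 = 99/31

L = 99/31 = 3.1935 bits/symbol


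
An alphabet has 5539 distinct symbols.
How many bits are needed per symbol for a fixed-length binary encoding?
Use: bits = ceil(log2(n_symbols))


log2(5539) = 12.4354
Bracket: 2^12 = 4096 < 5539 <= 2^13 = 8192
So ceil(log2(5539)) = 13

bits = ceil(log2(5539)) = ceil(12.4354) = 13 bits


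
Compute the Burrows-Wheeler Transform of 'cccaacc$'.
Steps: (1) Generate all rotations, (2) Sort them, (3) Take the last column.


Rotations (sorted):
  0: $cccaacc -> last char: c
  1: aacc$ccc -> last char: c
  2: acc$ccca -> last char: a
  3: c$cccaac -> last char: c
  4: caacc$cc -> last char: c
  5: cc$cccaa -> last char: a
  6: ccaacc$c -> last char: c
  7: cccaacc$ -> last char: $


BWT = ccaccac$


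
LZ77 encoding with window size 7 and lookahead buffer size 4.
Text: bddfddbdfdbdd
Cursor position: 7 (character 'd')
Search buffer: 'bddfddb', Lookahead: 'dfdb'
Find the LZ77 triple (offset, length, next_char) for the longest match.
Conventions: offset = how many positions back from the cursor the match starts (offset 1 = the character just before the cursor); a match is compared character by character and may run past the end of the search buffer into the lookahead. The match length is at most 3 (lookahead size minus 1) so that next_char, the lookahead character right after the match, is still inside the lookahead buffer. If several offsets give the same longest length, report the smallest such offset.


Try each offset into the search buffer:
  offset=1 (pos 6, char 'b'): match length 0
  offset=2 (pos 5, char 'd'): match length 1
  offset=3 (pos 4, char 'd'): match length 1
  offset=4 (pos 3, char 'f'): match length 0
  offset=5 (pos 2, char 'd'): match length 3
  offset=6 (pos 1, char 'd'): match length 1
  offset=7 (pos 0, char 'b'): match length 0
Longest match has length 3 at offset 5.
next_char = character at position 7 + 3 = 10 -> 'b'

Best match: offset=5, length=3 (matching 'dfd' starting at position 2)
LZ77 triple: (5, 3, 'b')


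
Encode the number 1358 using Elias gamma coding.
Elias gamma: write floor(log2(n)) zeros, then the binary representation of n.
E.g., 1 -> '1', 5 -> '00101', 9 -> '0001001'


num_bits = floor(log2(1358)) + 1 = 11
leading_zeros = num_bits - 1 = 10
binary(1358) = 10101001110

Elias gamma(1358) = '0000000000' + '10101001110' = 000000000010101001110 (21 bits)
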